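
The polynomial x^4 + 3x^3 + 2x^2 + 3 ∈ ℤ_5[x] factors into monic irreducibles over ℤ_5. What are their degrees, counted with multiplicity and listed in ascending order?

Write f(x) = x^4 + 3x^3 + 2x^2 + 3.
Roots in ℤ_5: f(0) = 3; f(1) = 4; f(2) = 1; f(3) = 3; f(4) = 3.
Complete factorization: f(x) = (x^4 + 3x^3 + 2x^2 + 3).
Factor degrees with multiplicity: 4 = 4.

4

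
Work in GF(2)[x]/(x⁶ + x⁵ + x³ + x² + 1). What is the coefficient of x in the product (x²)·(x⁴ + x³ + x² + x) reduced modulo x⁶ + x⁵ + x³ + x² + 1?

0

Multiply in GF(2)[x]: (x²)·(x⁴ + x³ + x² + x) = x⁶ + x⁵ + x⁴ + x³.
Reduce using x⁶ ≡ x⁵ + x³ + x² + 1 (mod x⁶ + x⁵ + x³ + x² + 1).
Reduced: x⁴ + x² + 1.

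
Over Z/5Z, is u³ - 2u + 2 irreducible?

Write g(u) = u³ - 2u + 2.
Check for roots in Z/5Z: g(0) = 2; g(1) = 1; g(2) = 1; g(3) = 3; g(4) = 3.
No roots. A degree-3 polynomial over a field with no linear factor is irreducible.

Yes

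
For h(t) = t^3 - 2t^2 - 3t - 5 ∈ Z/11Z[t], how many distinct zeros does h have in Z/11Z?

Evaluate at each of the 11 elements of Z/11Z:
h(0) = 6; h(1) = 2; h(2) = 0 → root; h(3) = 6; h(4) = 4; h(5) = 0 → root; h(6) = 0 → root; h(7) = 10; h(8) = 3; h(9) = 7; h(10) = 6.
Roots: {2, 5, 6}.

3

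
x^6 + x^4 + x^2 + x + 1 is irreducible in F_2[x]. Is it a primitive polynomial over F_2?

No

Write f(x) = x^6 + x^4 + x^2 + x + 1.
|GF(2^6)^×| = 2^6 − 1 = 63. Prime factorization: 63 = 3^2·7.
f is primitive ⇔ x has order 63 in GF(2)[x]/(f), i.e. x^(63/q) ≠ 1 for each prime q | 63.
x^(21) mod f = 1
x^(9) mod f = x^4 + x^2 + x.
Since x^(21) = 1, the order of x divides 21 < 63; not primitive.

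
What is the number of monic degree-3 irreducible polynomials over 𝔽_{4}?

The number of monic irreducibles of degree 3 over GF(4) is (1/3)·Σ_{d∣3} μ(3/d) 4^d.
Divisors of 3: 1, 3; μ(3/d) for each: -1, 1.
Σ = − 4^1 + 4^3 = 60.
N = 60/3 = 20.

20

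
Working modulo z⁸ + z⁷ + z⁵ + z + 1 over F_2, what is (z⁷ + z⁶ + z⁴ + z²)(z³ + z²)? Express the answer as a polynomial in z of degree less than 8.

z^5 + z^4 + z^3 + z

Multiply in F_2[z]: (z⁷ + z⁶ + z⁴ + z²)·(z³ + z²) = z¹⁰ + z⁸ + z⁷ + z⁶ + z⁵ + z⁴.
Reduce using z⁸ ≡ z⁷ + z⁵ + z + 1 (mod z⁸ + z⁷ + z⁵ + z + 1).
Reduced: z⁵ + z⁴ + z³ + z.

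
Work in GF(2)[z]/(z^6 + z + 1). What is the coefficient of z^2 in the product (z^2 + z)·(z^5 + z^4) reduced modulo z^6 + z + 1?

Multiply in GF(2)[z]: (z^2 + z)·(z^5 + z^4) = z^7 + z^5.
Reduce using z^6 ≡ z + 1 (mod z^6 + z + 1).
Reduced: z^5 + z^2 + z.

1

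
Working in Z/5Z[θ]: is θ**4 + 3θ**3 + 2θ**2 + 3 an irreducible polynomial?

Yes

Write m(θ) = θ**4 + 3θ**3 + 2θ**2 + 3.
Check for roots in Z/5Z: m(0) = 3; m(1) = 4; m(2) = 1; m(3) = 3; m(4) = 3.
No roots, so no linear factors.
Degree-2 irreducible divisors: test the 10 monic irreducibles of degree 2 over GF(5).
None of them divide m (all give nonzero remainder).
No irreducible factor of degree ≤ 2 exists, so m is irreducible over GF(5).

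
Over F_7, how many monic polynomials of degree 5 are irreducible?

x^(7^5) − x is the product of all monic irreducibles of degree dividing 5; Möbius inversion gives N = (1/5) Σ μ(5/d)·7^d.
Divisors of 5: 1, 5; μ(5/d) for each: -1, 1.
Σ = − 7^1 + 7^5 = 16800.
N = 16800/5 = 3360.

3360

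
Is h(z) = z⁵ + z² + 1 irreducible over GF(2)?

Check for roots in GF(2): h(0) = 1; h(1) = 1.
No roots, so no linear factors.
Monic irreducibles of degree 2 over GF(2): z² + z + 1.
None of them divide h (all give nonzero remainder).
No irreducible factor of degree ≤ 2 exists, so h is irreducible over GF(2).

Yes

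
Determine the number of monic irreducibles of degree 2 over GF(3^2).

The number of monic irreducibles of degree 2 over GF(9) is (1/2)·Σ_{d∣2} μ(2/d) 9^d.
Divisors of 2: 1, 2; μ(2/d) for each: -1, 1.
Σ = − 9^1 + 9^2 = 72.
N = 72/2 = 36.

36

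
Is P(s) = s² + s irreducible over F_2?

Check for roots in F_2: P(0) = 0 → root; P(1) = 0 → root.
P(0) = 0, so (s) divides P(s); P is reducible.

No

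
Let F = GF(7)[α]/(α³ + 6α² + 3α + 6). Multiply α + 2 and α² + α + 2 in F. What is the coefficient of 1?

Multiply in GF(7)[α]: (α + 2)·(α² + α + 2) = α³ + 3α² + 4α + 4.
Reduce using α³ ≡ α² + 4α + 1 (mod α³ + 6α² + 3α + 6).
Reduced: 4α² + α + 5.

5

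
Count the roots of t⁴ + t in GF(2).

Write h(t) = t⁴ + t.
Evaluate at each of the 2 elements of GF(2):
h(0) = 0 → root; h(1) = 0 → root.
Roots: {0, 1}.

2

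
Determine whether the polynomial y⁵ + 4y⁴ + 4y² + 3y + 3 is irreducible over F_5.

No

Write h(y) = y⁵ + 4y⁴ + 4y² + 3y + 3.
Check for roots in F_5: h(0) = 3; h(1) = 0 → root; h(2) = 1; h(3) = 0 → root; h(4) = 2.
h(1) = 0, so (y − 1) divides h(y); h is reducible.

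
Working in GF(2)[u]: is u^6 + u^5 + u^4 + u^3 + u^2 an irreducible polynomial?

Write f(u) = u^6 + u^5 + u^4 + u^3 + u^2.
Check for roots in GF(2): f(0) = 0 → root; f(1) = 1.
f(0) = 0, so (u) divides f(u); f is reducible.

No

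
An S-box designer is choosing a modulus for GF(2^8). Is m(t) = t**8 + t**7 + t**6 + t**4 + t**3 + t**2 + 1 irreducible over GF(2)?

Yes

Check for roots in GF(2): m(0) = 1; m(1) = 1.
No roots, so no linear factors.
Monic irreducibles of degree 2 over GF(2): t**2 + t + 1.
None of them divide m (all give nonzero remainder).
Monic irreducibles of degree 3 over GF(2): t**3 + t + 1, t**3 + t**2 + 1.
None of them divide m (all give nonzero remainder).
Monic irreducibles of degree 4 over GF(2): t**4 + t + 1, t**4 + t**3 + 1, t**4 + t**3 + t**2 + t + 1.
None of them divide m (all give nonzero remainder).
No irreducible factor of degree ≤ 4 exists, so m is irreducible over GF(2).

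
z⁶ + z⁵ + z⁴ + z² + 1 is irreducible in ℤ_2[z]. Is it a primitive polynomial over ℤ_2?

No

Write f(z) = z⁶ + z⁵ + z⁴ + z² + 1.
|GF(2^6)^×| = 2^6 − 1 = 63. Prime factorization: 63 = 3^2·7.
f is primitive ⇔ z has order 63 in GF(2)[z]/(f), i.e. z^(63/q) ≠ 1 for each prime q | 63.
z^(21) mod f = 1
z^(9) mod f = z³ + 1.
Since z^(21) = 1, the order of z divides 21 < 63; not primitive.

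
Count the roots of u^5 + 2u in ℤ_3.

3

Write h(u) = u^5 + 2u.
Evaluate at each of the 3 elements of ℤ_3:
h(0) = 0 → root; h(1) = 0 → root; h(2) = 0 → root.
Roots: {0, 1, 2}.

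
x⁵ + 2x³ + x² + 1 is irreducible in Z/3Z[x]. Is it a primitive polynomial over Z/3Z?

Yes

Write f(x) = x⁵ + 2x³ + x² + 1.
|GF(3^5)^×| = 3^5 − 1 = 242. Prime factorization: 242 = 2·11^2.
f is primitive ⇔ x has order 242 in GF(3)[x]/(f), i.e. x^(242/q) ≠ 1 for each prime q | 242.
x^(121) mod f = 2.
x^(22) mod f = x² + 2x + 2.
None equal 1, so x has full order 242; f is primitive.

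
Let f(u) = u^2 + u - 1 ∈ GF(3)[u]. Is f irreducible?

Yes

Check for roots in GF(3): f(0) = 2; f(1) = 1; f(2) = 2.
No roots. A degree-2 polynomial over a field with no linear factor is irreducible.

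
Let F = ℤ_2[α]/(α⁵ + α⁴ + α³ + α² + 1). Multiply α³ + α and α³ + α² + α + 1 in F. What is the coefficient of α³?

1

Multiply in ℤ_2[α]: (α³ + α)·(α³ + α² + α + 1) = α⁶ + α⁵ + α² + α.
Reduce using α⁵ ≡ α⁴ + α³ + α² + 1 (mod α⁵ + α⁴ + α³ + α² + 1).
Reduced: α⁴ + α³ + α².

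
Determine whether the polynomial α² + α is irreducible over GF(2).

Write f(α) = α² + α.
Check for roots in GF(2): f(0) = 0 → root; f(1) = 0 → root.
f(0) = 0, so (α) divides f(α); f is reducible.

No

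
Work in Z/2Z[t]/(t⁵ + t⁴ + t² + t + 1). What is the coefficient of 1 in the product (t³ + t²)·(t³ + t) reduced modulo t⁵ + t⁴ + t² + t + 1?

Multiply in Z/2Z[t]: (t³ + t²)·(t³ + t) = t⁶ + t⁵ + t⁴ + t³.
Reduce using t⁵ ≡ t⁴ + t² + t + 1 (mod t⁵ + t⁴ + t² + t + 1).
Reduced: t⁴ + t² + t.

0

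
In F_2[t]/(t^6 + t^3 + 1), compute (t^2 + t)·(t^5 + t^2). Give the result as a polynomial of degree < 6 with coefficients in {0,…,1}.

Multiply in F_2[t]: (t^2 + t)·(t^5 + t^2) = t^7 + t^6 + t^4 + t^3.
Reduce using t^6 ≡ t^3 + 1 (mod t^6 + t^3 + 1).
Reduced: t + 1.

t + 1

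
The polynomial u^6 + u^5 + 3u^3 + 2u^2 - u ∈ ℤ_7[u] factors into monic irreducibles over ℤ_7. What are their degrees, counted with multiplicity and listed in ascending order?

1, 1, 1, 1, 2

Write h(u) = u^6 + u^5 + 3u^3 + 2u^2 - u.
Linear factors from roots: (u), (u - 2), (u + 1).
Complete factorization: h(u) = (u)·(u + 1)·(u - 2)^2·(u^2 - 3u - 2).
Factor degrees with multiplicity: 1 + 1 + 1 + 1 + 2 = 6.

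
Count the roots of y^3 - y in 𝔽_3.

3

Write h(y) = y^3 - y.
Evaluate at each of the 3 elements of 𝔽_3:
h(0) = 0 → root; h(1) = 0 → root; h(2) = 0 → root.
Roots: {0, 1, 2}.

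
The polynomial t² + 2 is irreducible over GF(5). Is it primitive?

No

Write f(t) = t² + 2.
|GF(5^2)^×| = 5^2 − 1 = 24. Prime factorization: 24 = 2^3·3.
f is primitive ⇔ t has order 24 in GF(5)[t]/(f), i.e. t^(24/q) ≠ 1 for each prime q | 24.
t^(12) mod f = 4.
t^(8) mod f = 1
Since t^(8) = 1, the order of t divides 8 < 24; not primitive.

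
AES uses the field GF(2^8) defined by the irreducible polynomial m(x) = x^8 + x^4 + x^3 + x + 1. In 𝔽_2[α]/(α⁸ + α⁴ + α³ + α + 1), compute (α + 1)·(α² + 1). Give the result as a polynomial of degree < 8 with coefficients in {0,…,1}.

Multiply in 𝔽_2[α]: (α + 1)·(α² + 1) = α³ + α² + α + 1.
Reduced: α³ + α² + α + 1.

α^3 + α^2 + α + 1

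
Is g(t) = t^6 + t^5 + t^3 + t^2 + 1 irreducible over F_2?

Yes

Check for roots in F_2: g(0) = 1; g(1) = 1.
No roots, so no linear factors.
Monic irreducibles of degree 2 over GF(2): t^2 + t + 1.
None of them divide g (all give nonzero remainder).
Monic irreducibles of degree 3 over GF(2): t^3 + t + 1, t^3 + t^2 + 1.
None of them divide g (all give nonzero remainder).
No irreducible factor of degree ≤ 3 exists, so g is irreducible over GF(2).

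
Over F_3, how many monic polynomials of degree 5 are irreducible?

Gauss's count: N_{3}(5) = (1/5) Σ_{d|5} μ(5/d)·3^d.
Divisors of 5: 1, 5; μ(5/d) for each: -1, 1.
Σ = − 3^1 + 3^5 = 240.
N = 240/5 = 48.

48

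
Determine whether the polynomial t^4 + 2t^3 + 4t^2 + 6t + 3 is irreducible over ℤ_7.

Write h(t) = t^4 + 2t^3 + 4t^2 + 6t + 3.
Check for roots in ℤ_7: h(0) = 3; h(1) = 2; h(2) = 0 → root; h(3) = 3; h(4) = 6; h(5) = 0 → root; h(6) = 0 → root.
h(2) = 0, so (t − 2) divides h(t); h is reducible.

No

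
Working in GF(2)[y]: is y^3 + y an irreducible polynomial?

No

Write m(y) = y^3 + y.
Check for roots in GF(2): m(0) = 0 → root; m(1) = 0 → root.
m(0) = 0, so (y) divides m(y); m is reducible.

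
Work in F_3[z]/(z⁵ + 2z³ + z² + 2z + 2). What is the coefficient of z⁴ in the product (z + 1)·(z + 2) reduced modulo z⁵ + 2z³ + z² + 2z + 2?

Multiply in F_3[z]: (z + 1)·(z + 2) = z² + 2.
Reduced: z² + 2.

0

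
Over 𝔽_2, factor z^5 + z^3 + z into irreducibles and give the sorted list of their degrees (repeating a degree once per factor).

1, 2, 2

Write h(z) = z^5 + z^3 + z.
Roots in 𝔽_2: h(0) = 0 → root; h(1) = 1.
Linear factors from roots: (z).
Complete factorization: h(z) = (z)·(z^2 + z + 1)^2.
Factor degrees with multiplicity: 1 + 2 + 2 = 5.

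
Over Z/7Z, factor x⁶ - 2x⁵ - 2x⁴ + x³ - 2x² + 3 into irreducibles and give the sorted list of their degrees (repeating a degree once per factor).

Write g(x) = x⁶ - 2x⁵ - 2x⁴ + x³ - 2x² + 3.
Complete factorization: g(x) = (x⁶ - 2x⁵ - 2x⁴ + x³ - 2x² + 3).
Factor degrees with multiplicity: 6 = 6.

6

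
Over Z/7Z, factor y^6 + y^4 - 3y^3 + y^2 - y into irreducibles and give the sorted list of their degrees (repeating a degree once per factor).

1, 1, 1, 1, 2

Write f(y) = y^6 + y^4 - 3y^3 + y^2 - y.
Linear factors from roots: (y), (y - 3), (y + 3), (y + 1).
Complete factorization: f(y) = (y)·(y + 1)·(y + 3)·(y - 3)·(y^2 - y - 3).
Factor degrees with multiplicity: 1 + 1 + 1 + 1 + 2 = 6.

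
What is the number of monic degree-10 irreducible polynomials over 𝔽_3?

5880

x^(3^10) − x is the product of all monic irreducibles of degree dividing 10; Möbius inversion gives N = (1/10) Σ μ(10/d)·3^d.
Divisors of 10: 1, 2, 5, 10; μ(10/d) for each: 1, -1, -1, 1.
Σ = 3^1 − 3^2 − 3^5 + 3^10 = 58800.
N = 58800/10 = 5880.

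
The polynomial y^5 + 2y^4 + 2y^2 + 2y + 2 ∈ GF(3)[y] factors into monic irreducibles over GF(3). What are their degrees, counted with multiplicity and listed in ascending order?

1, 1, 3

Write h(y) = y^5 + 2y^4 + 2y^2 + 2y + 2.
Roots in GF(3): h(0) = 2; h(1) = 0 → root; h(2) = 0 → root.
Linear factors from roots: (y + 2), (y + 1).
Complete factorization: h(y) = (y + 1)·(y + 2)·(y^3 + 2y^2 + y + 1).
Factor degrees with multiplicity: 1 + 1 + 3 = 5.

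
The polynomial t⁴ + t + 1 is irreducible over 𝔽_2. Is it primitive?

Write f(t) = t⁴ + t + 1.
|GF(2^4)^×| = 2^4 − 1 = 15. Prime factorization: 15 = 3·5.
f is primitive ⇔ t has order 15 in GF(2)[t]/(f), i.e. t^(15/q) ≠ 1 for each prime q | 15.
t^(5) mod f = t² + t.
t^(3) mod f = t³.
None equal 1, so t has full order 15; f is primitive.

Yes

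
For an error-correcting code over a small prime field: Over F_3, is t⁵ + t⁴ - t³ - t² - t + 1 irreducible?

No

Write g(t) = t⁵ + t⁴ - t³ - t² - t + 1.
Check for roots in F_3: g(0) = 1; g(1) = 0 → root; g(2) = 2.
g(1) = 0, so (t − 1) divides g(t); g is reducible.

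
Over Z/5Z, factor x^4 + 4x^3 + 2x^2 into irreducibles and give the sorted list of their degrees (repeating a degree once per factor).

1, 1, 2

Write f(x) = x^4 + 4x^3 + 2x^2.
Roots in Z/5Z: f(0) = 0 → root; f(1) = 2; f(2) = 1; f(3) = 2; f(4) = 4.
Linear factors from roots: (x).
Complete factorization: f(x) = (x)^2·(x^2 + 4x + 2).
Factor degrees with multiplicity: 1 + 1 + 2 = 4.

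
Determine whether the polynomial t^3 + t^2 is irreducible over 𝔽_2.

Write m(t) = t^3 + t^2.
Check for roots in 𝔽_2: m(0) = 0 → root; m(1) = 0 → root.
m(0) = 0, so (t) divides m(t); m is reducible.

No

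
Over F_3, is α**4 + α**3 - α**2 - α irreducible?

No

Write m(α) = α**4 + α**3 - α**2 - α.
Check for roots in F_3: m(0) = 0 → root; m(1) = 0 → root; m(2) = 0 → root.
m(0) = 0, so (α) divides m(α); m is reducible.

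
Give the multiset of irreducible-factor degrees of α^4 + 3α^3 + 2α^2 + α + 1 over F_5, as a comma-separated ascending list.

Write g(α) = α^4 + 3α^3 + 2α^2 + α + 1.
Roots in F_5: g(0) = 1; g(1) = 3; g(2) = 1; g(3) = 4; g(4) = 0 → root.
Linear factors from roots: (α + 1).
Complete factorization: g(α) = (α + 1)·(α^3 + 2α^2 + 1).
Factor degrees with multiplicity: 1 + 3 = 4.

1, 3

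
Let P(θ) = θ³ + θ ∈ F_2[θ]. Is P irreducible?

Check for roots in F_2: P(0) = 0 → root; P(1) = 0 → root.
P(0) = 0, so (θ) divides P(θ); P is reducible.

No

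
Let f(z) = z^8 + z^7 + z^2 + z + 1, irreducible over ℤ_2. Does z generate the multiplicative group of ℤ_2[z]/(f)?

Yes

|GF(2^8)^×| = 2^8 − 1 = 255. Prime factorization: 255 = 3·5·17.
f is primitive ⇔ z has order 255 in GF(2)[z]/(f), i.e. z^(255/q) ≠ 1 for each prime q | 255.
z^(85) mod f = z^7 + z^5 + z^3 + z.
z^(51) mod f = z^6 + z^5 + z^3 + z^2.
z^(15) mod f = z^7 + z^6 + z^5 + z^4 + z^2.
None equal 1, so z has full order 255; f is primitive.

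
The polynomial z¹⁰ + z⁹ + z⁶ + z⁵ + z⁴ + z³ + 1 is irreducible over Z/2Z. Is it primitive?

Yes

Write f(z) = z¹⁰ + z⁹ + z⁶ + z⁵ + z⁴ + z³ + 1.
|GF(2^10)^×| = 2^10 − 1 = 1023. Prime factorization: 1023 = 3·11·31.
f is primitive ⇔ z has order 1023 in GF(2)[z]/(f), i.e. z^(1023/q) ≠ 1 for each prime q | 1023.
z^(341) mod f = z⁹ + z⁷ + z⁶ + z⁴ + z + 1.
z^(93) mod f = z⁸ + z⁷ + z⁶ + z⁵ + z³ + 1.
z^(33) mod f = z⁹ + z⁸ + z⁷ + z⁵ + z⁴ + z.
None equal 1, so z has full order 1023; f is primitive.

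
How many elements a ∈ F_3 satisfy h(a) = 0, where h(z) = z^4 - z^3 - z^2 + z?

3

Evaluate at each of the 3 elements of F_3:
h(0) = 0 → root; h(1) = 0 → root; h(2) = 0 → root.
Roots: {0, 1, 2}.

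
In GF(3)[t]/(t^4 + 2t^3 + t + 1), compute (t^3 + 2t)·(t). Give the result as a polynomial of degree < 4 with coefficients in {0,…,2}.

Multiply in GF(3)[t]: (t^3 + 2t)·(t) = t^4 + 2t^2.
Reduce using t^4 ≡ t^3 + 2t + 2 (mod t^4 + 2t^3 + t + 1).
Reduced: t^3 + 2t^2 + 2t + 2.

t^3 + 2t^2 + 2t + 2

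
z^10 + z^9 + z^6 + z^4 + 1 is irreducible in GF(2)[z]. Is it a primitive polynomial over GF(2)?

Write f(z) = z^10 + z^9 + z^6 + z^4 + 1.
|GF(2^10)^×| = 2^10 − 1 = 1023. Prime factorization: 1023 = 3·11·31.
f is primitive ⇔ z has order 1023 in GF(2)[z]/(f), i.e. z^(1023/q) ≠ 1 for each prime q | 1023.
z^(341) mod f = 1
z^(93) mod f = z^8 + z^6 + z^5 + z^3 + z^2 + z.
z^(33) mod f = z^8 + z^7 + z^6 + z^4 + 1.
Since z^(341) = 1, the order of z divides 341 < 1023; not primitive.

No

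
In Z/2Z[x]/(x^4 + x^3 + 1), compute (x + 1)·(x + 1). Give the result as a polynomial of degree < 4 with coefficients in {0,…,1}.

x^2 + 1

Multiply in Z/2Z[x]: (x + 1)·(x + 1) = x^2 + 1.
Reduced: x^2 + 1.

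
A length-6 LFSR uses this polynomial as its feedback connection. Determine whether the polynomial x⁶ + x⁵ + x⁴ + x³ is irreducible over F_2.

Write P(x) = x⁶ + x⁵ + x⁴ + x³.
Check for roots in F_2: P(0) = 0 → root; P(1) = 0 → root.
P(0) = 0, so (x) divides P(x); P is reducible.

No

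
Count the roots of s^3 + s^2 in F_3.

2

Write g(s) = s^3 + s^2.
Evaluate at each of the 3 elements of F_3:
g(0) = 0 → root; g(1) = 2; g(2) = 0 → root.
Roots: {0, 2}.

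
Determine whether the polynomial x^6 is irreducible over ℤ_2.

Write g(x) = x^6.
Check for roots in ℤ_2: g(0) = 0 → root; g(1) = 1.
g(0) = 0, so (x) divides g(x); g is reducible.

No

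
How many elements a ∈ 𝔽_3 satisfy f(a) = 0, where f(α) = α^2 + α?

2

Evaluate at each of the 3 elements of 𝔽_3:
f(0) = 0 → root; f(1) = 2; f(2) = 0 → root.
Roots: {0, 2}.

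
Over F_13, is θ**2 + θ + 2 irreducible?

Write g(θ) = θ**2 + θ + 2.
Check each element of F_13 for a root: g(0)=2, g(1)=4, g(2)=8, g(3)=1, g(4)=9, g(5)=6, g(6)=5, g(7)=6, g(8)=9, g(9)=1, g(10)=8, g(11)=4, g(12)=2.
No roots. A degree-2 polynomial over a field with no linear factor is irreducible.

Yes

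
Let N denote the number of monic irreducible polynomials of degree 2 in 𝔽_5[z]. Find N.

10

Gauss's count: N_{5}(2) = (1/2) Σ_{d|2} μ(2/d)·5^d.
Divisors of 2: 1, 2; μ(2/d) for each: -1, 1.
Σ = − 5^1 + 5^2 = 20.
N = 20/2 = 10.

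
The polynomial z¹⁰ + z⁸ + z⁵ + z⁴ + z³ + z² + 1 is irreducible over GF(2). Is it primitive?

Write f(z) = z¹⁰ + z⁸ + z⁵ + z⁴ + z³ + z² + 1.
|GF(2^10)^×| = 2^10 − 1 = 1023. Prime factorization: 1023 = 3·11·31.
f is primitive ⇔ z has order 1023 in GF(2)[z]/(f), i.e. z^(1023/q) ≠ 1 for each prime q | 1023.
z^(341) mod f = z⁹ + z⁸ + z⁷ + z⁶ + z⁵ + z⁴ + 1.
z^(93) mod f = z⁷ + z⁵ + z⁴ + z³ + z² + z.
z^(33) mod f = z⁹ + z⁸ + z⁷ + z⁴ + 1.
None equal 1, so z has full order 1023; f is primitive.

Yes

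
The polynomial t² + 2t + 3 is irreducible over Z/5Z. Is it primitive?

Write f(t) = t² + 2t + 3.
|GF(5^2)^×| = 5^2 − 1 = 24. Prime factorization: 24 = 2^3·3.
f is primitive ⇔ t has order 24 in GF(5)[t]/(f), i.e. t^(24/q) ≠ 1 for each prime q | 24.
t^(12) mod f = 4.
t^(8) mod f = 4t + 1.
None equal 1, so t has full order 24; f is primitive.

Yes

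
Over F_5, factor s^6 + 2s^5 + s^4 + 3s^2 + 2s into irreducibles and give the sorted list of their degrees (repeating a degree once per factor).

1, 1, 2, 2

Write g(s) = s^6 + 2s^5 + s^4 + 3s^2 + 2s.
Roots in F_5: g(0) = 0 → root; g(1) = 4; g(2) = 0 → root; g(3) = 4; g(4) = 1.
Linear factors from roots: (s), (s + 3).
Complete factorization: g(s) = (s)·(s + 3)·(s^2 + 2)·(s^2 + 4s + 2).
Factor degrees with multiplicity: 1 + 1 + 2 + 2 = 6.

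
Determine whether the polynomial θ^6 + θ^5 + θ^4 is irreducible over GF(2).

Write m(θ) = θ^6 + θ^5 + θ^4.
Check for roots in GF(2): m(0) = 0 → root; m(1) = 1.
m(0) = 0, so (θ) divides m(θ); m is reducible.

No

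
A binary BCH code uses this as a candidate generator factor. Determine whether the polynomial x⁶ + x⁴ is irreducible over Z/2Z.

Write g(x) = x⁶ + x⁴.
Check for roots in Z/2Z: g(0) = 0 → root; g(1) = 0 → root.
g(0) = 0, so (x) divides g(x); g is reducible.

No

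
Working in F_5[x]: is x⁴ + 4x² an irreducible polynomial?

Write m(x) = x⁴ + 4x².
Check for roots in F_5: m(0) = 0 → root; m(1) = 0 → root; m(2) = 2; m(3) = 2; m(4) = 0 → root.
m(0) = 0, so (x) divides m(x); m is reducible.

No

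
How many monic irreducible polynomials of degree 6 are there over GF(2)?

By the necklace-counting formula, N_2(6) = (1/6) Σ_{d|6} μ(6/d)·2^d.
Divisors of 6: 1, 2, 3, 6; μ(6/d) for each: 1, -1, -1, 1.
Σ = 2^1 − 2^2 − 2^3 + 2^6 = 54.
N = 54/6 = 9.

9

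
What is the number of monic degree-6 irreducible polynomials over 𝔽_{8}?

By the necklace-counting formula, N_8(6) = (1/6) Σ_{d|6} μ(6/d)·8^d.
Divisors of 6: 1, 2, 3, 6; μ(6/d) for each: 1, -1, -1, 1.
Σ = 8^1 − 8^2 − 8^3 + 8^6 = 261576.
N = 261576/6 = 43596.

43596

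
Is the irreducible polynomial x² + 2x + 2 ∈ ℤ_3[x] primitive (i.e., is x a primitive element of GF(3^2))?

Yes

Write f(x) = x² + 2x + 2.
|GF(3^2)^×| = 3^2 − 1 = 8. Prime factorization: 8 = 2^3.
f is primitive ⇔ x has order 8 in GF(3)[x]/(f), i.e. x^(8/q) ≠ 1 for each prime q | 8.
x^(4) mod f = 2.
None equal 1, so x has full order 8; f is primitive.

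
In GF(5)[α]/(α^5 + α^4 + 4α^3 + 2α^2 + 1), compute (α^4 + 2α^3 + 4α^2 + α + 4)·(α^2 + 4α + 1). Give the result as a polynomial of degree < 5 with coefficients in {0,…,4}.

Multiply in GF(5)[α]: (α^4 + 2α^3 + 4α^2 + α + 4)·(α^2 + 4α + 1) = α^6 + α^5 + 3α^4 + 4α^3 + 2α^2 + 2α + 4.
Reduce using α^5 ≡ 4α^4 + α^3 + 3α^2 + 4 (mod α^5 + α^4 + 4α^3 + 2α^2 + 1).
Reduced: 4α^4 + 2α^3 + 2α^2 + α + 4.

4α^4 + 2α^3 + 2α^2 + α + 4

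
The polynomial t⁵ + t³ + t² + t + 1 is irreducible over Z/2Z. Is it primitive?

Yes

Write f(t) = t⁵ + t³ + t² + t + 1.
|GF(2^5)^×| = 2^5 − 1 = 31. Prime factorization: 31 = 31.
f is primitive ⇔ t has order 31 in GF(2)[t]/(f), i.e. t^(31/q) ≠ 1 for each prime q | 31.
t^(1) mod f = t.
None equal 1, so t has full order 31; f is primitive.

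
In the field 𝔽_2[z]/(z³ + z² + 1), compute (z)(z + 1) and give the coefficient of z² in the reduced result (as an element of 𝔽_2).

Multiply in 𝔽_2[z]: (z)·(z + 1) = z² + z.
Reduced: z² + z.

1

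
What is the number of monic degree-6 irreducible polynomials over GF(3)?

x^(3^6) − x is the product of all monic irreducibles of degree dividing 6; Möbius inversion gives N = (1/6) Σ μ(6/d)·3^d.
Divisors of 6: 1, 2, 3, 6; μ(6/d) for each: 1, -1, -1, 1.
Σ = 3^1 − 3^2 − 3^3 + 3^6 = 696.
N = 696/6 = 116.

116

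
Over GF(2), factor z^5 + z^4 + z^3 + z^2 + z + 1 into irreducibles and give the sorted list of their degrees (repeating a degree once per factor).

Write g(z) = z^5 + z^4 + z^3 + z^2 + z + 1.
Roots in GF(2): g(0) = 1; g(1) = 0 → root.
Linear factors from roots: (z + 1).
Complete factorization: g(z) = (z + 1)·(z^2 + z + 1)^2.
Factor degrees with multiplicity: 1 + 2 + 2 = 5.

1, 2, 2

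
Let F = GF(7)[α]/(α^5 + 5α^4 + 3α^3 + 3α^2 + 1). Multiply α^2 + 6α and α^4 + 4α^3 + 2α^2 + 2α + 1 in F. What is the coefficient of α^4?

5

Multiply in GF(7)[α]: (α^2 + 6α)·(α^4 + 4α^3 + 2α^2 + 2α + 1) = α^6 + 3α^5 + 5α^4 + 6α^2 + 6α.
Reduce using α^5 ≡ 2α^4 + 4α^3 + 4α^2 + 6 (mod α^5 + 5α^4 + 3α^3 + 3α^2 + 1).
Reduced: 5α^4 + 3α^3 + 5α^2 + 5α + 2.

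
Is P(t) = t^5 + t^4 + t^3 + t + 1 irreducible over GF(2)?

Yes

Check for roots in GF(2): P(0) = 1; P(1) = 1.
No roots, so no linear factors.
Monic irreducibles of degree 2 over GF(2): t^2 + t + 1.
None of them divide P (all give nonzero remainder).
No irreducible factor of degree ≤ 2 exists, so P is irreducible over GF(2).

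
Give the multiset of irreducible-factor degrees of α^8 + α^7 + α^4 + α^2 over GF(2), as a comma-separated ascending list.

Write f(α) = α^8 + α^7 + α^4 + α^2.
Roots in GF(2): f(0) = 0 → root; f(1) = 0 → root.
Linear factors from roots: (α), (α + 1).
Complete factorization: f(α) = (α + 1)·(α)^2·(α^2 + α + 1)·(α^3 + α^2 + 1).
Factor degrees with multiplicity: 1 + 1 + 1 + 2 + 3 = 8.

1, 1, 1, 2, 3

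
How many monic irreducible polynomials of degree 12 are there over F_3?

By the necklace-counting formula, N_3(12) = (1/12) Σ_{d|12} μ(12/d)·3^d.
Divisors of 12: 1, 2, 3, 4, 6, 12; μ(12/d) for each: 0, 1, 0, -1, -1, 1.
Σ = 3^2 − 3^4 − 3^6 + 3^12 = 530640.
N = 530640/12 = 44220.

44220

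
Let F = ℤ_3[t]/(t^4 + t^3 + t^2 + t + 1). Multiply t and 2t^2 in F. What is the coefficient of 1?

0

Multiply in ℤ_3[t]: (t)·(2t^2) = 2t^3.
Reduced: 2t^3.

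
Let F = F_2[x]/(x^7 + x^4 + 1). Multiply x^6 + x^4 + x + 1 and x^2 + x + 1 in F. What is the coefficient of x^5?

Multiply in F_2[x]: (x^6 + x^4 + x + 1)·(x^2 + x + 1) = x^8 + x^7 + x^5 + x^4 + x^3 + 1.
Reduce using x^7 ≡ x^4 + 1 (mod x^7 + x^4 + 1).
Reduced: x^3 + x.

0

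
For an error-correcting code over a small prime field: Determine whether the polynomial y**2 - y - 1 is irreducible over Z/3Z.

Yes

Write m(y) = y**2 - y - 1.
Check for roots in Z/3Z: m(0) = 2; m(1) = 2; m(2) = 1.
No roots. A degree-2 polynomial over a field with no linear factor is irreducible.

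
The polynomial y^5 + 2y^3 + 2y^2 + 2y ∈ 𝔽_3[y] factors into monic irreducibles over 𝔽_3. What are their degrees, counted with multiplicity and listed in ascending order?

Write h(y) = y^5 + 2y^3 + 2y^2 + 2y.
Roots in 𝔽_3: h(0) = 0 → root; h(1) = 1; h(2) = 0 → root.
Linear factors from roots: (y), (y + 1).
Complete factorization: h(y) = (y)·(y + 1)^2·(y^2 + y + 2).
Factor degrees with multiplicity: 1 + 1 + 1 + 2 = 5.

1, 1, 1, 2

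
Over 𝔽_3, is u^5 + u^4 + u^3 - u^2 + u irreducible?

Write f(u) = u^5 + u^4 + u^3 - u^2 + u.
Check for roots in 𝔽_3: f(0) = 0 → root; f(1) = 0 → root; f(2) = 0 → root.
f(0) = 0, so (u) divides f(u); f is reducible.

No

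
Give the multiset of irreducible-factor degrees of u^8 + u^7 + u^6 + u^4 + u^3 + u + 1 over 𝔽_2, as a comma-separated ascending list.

Write g(u) = u^8 + u^7 + u^6 + u^4 + u^3 + u + 1.
Roots in 𝔽_2: g(0) = 1; g(1) = 1.
Complete factorization: g(u) = (u^2 + u + 1)·(u^3 + u + 1)^2.
Factor degrees with multiplicity: 2 + 3 + 3 = 8.

2, 3, 3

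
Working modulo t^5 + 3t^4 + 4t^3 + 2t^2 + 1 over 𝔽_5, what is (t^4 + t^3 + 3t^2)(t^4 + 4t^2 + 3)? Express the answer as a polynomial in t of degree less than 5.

4t^4 + 2t^3 + t + 2

Multiply in 𝔽_5[t]: (t^4 + t^3 + 3t^2)·(t^4 + 4t^2 + 3) = t^8 + t^7 + 2t^6 + 4t^5 + 3t^3 + 4t^2.
Reduce using t^5 ≡ 2t^4 + t^3 + 3t^2 + 4 (mod t^5 + 3t^4 + 4t^3 + 2t^2 + 1).
Reduced: 4t^4 + 2t^3 + t + 2.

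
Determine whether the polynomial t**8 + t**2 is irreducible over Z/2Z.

Write g(t) = t**8 + t**2.
Check for roots in Z/2Z: g(0) = 0 → root; g(1) = 0 → root.
g(0) = 0, so (t) divides g(t); g is reducible.

No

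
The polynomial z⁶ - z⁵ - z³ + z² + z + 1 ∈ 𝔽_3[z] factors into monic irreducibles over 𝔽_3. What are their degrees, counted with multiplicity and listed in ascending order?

2, 4

Write g(z) = z⁶ - z⁵ - z³ + z² + z + 1.
Roots in 𝔽_3: g(0) = 1; g(1) = 2; g(2) = 1.
Complete factorization: g(z) = (z² - z - 1)·(z⁴ + z² - 1).
Factor degrees with multiplicity: 2 + 4 = 6.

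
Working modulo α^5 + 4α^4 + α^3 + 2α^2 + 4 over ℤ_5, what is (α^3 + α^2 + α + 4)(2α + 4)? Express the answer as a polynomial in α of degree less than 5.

2α^4 + α^3 + α^2 + 2α + 1

Multiply in ℤ_5[α]: (α^3 + α^2 + α + 4)·(2α + 4) = 2α^4 + α^3 + α^2 + 2α + 1.
Reduced: 2α^4 + α^3 + α^2 + 2α + 1.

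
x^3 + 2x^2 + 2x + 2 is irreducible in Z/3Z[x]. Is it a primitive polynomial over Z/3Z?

Write f(x) = x^3 + 2x^2 + 2x + 2.
|GF(3^3)^×| = 3^3 − 1 = 26. Prime factorization: 26 = 2·13.
f is primitive ⇔ x has order 26 in GF(3)[x]/(f), i.e. x^(26/q) ≠ 1 for each prime q | 26.
x^(13) mod f = 1
x^(2) mod f = x^2.
Since x^(13) = 1, the order of x divides 13 < 26; not primitive.

No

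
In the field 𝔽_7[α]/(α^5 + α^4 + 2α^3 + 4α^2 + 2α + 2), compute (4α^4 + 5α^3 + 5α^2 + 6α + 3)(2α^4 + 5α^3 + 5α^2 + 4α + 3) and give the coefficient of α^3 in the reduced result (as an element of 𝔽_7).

Multiply in 𝔽_7[α]: (4α^4 + 5α^3 + 5α^2 + 6α + 3)·(2α^4 + 5α^3 + 5α^2 + 4α + 3) = α^8 + 2α^7 + 6α^6 + α^5 + 2α^4 + 3α^3 + 5α^2 + 2α + 2.
Reduce using α^5 ≡ 6α^4 + 5α^3 + 3α^2 + 5α + 5 (mod α^5 + α^4 + 2α^3 + 4α^2 + 2α + 2).
Reduced: 5α^4 + 3α^3 + α^2 + 5α + 4.

3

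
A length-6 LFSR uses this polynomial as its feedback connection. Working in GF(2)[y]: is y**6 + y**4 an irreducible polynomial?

No

Write g(y) = y**6 + y**4.
Check for roots in GF(2): g(0) = 0 → root; g(1) = 0 → root.
g(0) = 0, so (y) divides g(y); g is reducible.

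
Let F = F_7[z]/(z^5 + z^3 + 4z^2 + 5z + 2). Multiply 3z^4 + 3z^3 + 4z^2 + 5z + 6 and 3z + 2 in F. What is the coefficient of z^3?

2

Multiply in F_7[z]: (3z^4 + 3z^3 + 4z^2 + 5z + 6)·(3z + 2) = 2z^5 + z^4 + 4z^3 + 2z^2 + 5.
Reduce using z^5 ≡ 6z^3 + 3z^2 + 2z + 5 (mod z^5 + z^3 + 4z^2 + 5z + 2).
Reduced: z^4 + 2z^3 + z^2 + 4z + 1.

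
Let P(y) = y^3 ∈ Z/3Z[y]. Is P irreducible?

No

Check for roots in Z/3Z: P(0) = 0 → root; P(1) = 1; P(2) = 2.
P(0) = 0, so (y) divides P(y); P is reducible.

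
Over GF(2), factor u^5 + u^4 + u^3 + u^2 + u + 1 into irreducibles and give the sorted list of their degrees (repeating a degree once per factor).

1, 2, 2

Write f(u) = u^5 + u^4 + u^3 + u^2 + u + 1.
Roots in GF(2): f(0) = 1; f(1) = 0 → root.
Linear factors from roots: (u + 1).
Complete factorization: f(u) = (u + 1)·(u^2 + u + 1)^2.
Factor degrees with multiplicity: 1 + 2 + 2 = 5.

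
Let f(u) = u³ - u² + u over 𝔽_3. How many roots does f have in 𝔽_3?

Evaluate at each of the 3 elements of 𝔽_3:
f(0) = 0 → root; f(1) = 1; f(2) = 0 → root.
Roots: {0, 2}.

2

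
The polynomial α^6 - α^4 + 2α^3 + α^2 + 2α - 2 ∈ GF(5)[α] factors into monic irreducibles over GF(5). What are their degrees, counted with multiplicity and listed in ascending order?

Write f(α) = α^6 - α^4 + 2α^3 + α^2 + 2α - 2.
Roots in GF(5): f(0) = 3; f(1) = 3; f(2) = 0 → root; f(3) = 0 → root; f(4) = 0 → root.
Linear factors from roots: (α - 2), (α + 2), (α + 1).
Complete factorization: f(α) = (α + 1)·(α + 2)·(α - 2)^2·(α^2 + α + 1).
Factor degrees with multiplicity: 1 + 1 + 1 + 1 + 2 = 6.

1, 1, 1, 1, 2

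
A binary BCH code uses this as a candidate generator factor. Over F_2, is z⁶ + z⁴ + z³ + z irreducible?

No

Write f(z) = z⁶ + z⁴ + z³ + z.
Check for roots in F_2: f(0) = 0 → root; f(1) = 0 → root.
f(0) = 0, so (z) divides f(z); f is reducible.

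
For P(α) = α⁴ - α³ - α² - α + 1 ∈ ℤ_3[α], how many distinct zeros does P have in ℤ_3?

Evaluate at each of the 3 elements of ℤ_3:
P(0) = 1; P(1) = 2; P(2) = 0 → root.
Roots: {2}.

1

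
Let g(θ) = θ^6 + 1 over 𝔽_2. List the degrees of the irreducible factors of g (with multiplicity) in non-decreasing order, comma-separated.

Roots in 𝔽_2: g(0) = 1; g(1) = 0 → root.
Linear factors from roots: (θ + 1).
Complete factorization: g(θ) = (θ + 1)^2·(θ^2 + θ + 1)^2.
Factor degrees with multiplicity: 1 + 1 + 2 + 2 = 6.

1, 1, 2, 2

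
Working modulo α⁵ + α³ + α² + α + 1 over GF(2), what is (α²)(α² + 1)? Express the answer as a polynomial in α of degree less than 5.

Multiply in GF(2)[α]: (α²)·(α² + 1) = α⁴ + α².
Reduced: α⁴ + α².

α^4 + α^2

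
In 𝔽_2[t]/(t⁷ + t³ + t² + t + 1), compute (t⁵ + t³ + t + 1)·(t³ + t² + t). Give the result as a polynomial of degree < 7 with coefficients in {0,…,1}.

t^5 + t^4 + t + 1

Multiply in 𝔽_2[t]: (t⁵ + t³ + t + 1)·(t³ + t² + t) = t⁸ + t⁷ + t⁵ + t.
Reduce using t⁷ ≡ t³ + t² + t + 1 (mod t⁷ + t³ + t² + t + 1).
Reduced: t⁵ + t⁴ + t + 1.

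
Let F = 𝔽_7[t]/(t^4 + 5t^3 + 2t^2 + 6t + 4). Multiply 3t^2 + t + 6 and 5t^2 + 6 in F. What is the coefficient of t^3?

0

Multiply in 𝔽_7[t]: (3t^2 + t + 6)·(5t^2 + 6) = t^4 + 5t^3 + 6t^2 + 6t + 1.
Reduce using t^4 ≡ 2t^3 + 5t^2 + t + 3 (mod t^4 + 5t^3 + 2t^2 + 6t + 4).
Reduced: 4t^2 + 4.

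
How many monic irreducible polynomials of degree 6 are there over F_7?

19544

By the necklace-counting formula, N_7(6) = (1/6) Σ_{d|6} μ(6/d)·7^d.
Divisors of 6: 1, 2, 3, 6; μ(6/d) for each: 1, -1, -1, 1.
Σ = 7^1 − 7^2 − 7^3 + 7^6 = 117264.
N = 117264/6 = 19544.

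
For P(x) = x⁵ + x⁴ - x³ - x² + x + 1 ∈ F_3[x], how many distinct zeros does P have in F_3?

Evaluate at each of the 3 elements of F_3:
P(0) = 1; P(1) = 2; P(2) = 0 → root.
Roots: {2}.

1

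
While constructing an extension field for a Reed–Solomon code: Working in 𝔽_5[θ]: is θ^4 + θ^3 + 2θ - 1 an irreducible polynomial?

Yes

Write f(θ) = θ^4 + θ^3 + 2θ - 1.
Check for roots in 𝔽_5: f(0) = 4; f(1) = 3; f(2) = 2; f(3) = 3; f(4) = 2.
No roots, so no linear factors.
Degree-2 irreducible divisors: test the 10 monic irreducibles of degree 2 over GF(5).
None of them divide f (all give nonzero remainder).
No irreducible factor of degree ≤ 2 exists, so f is irreducible over GF(5).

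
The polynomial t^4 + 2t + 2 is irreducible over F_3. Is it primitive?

Write f(t) = t^4 + 2t + 2.
|GF(3^4)^×| = 3^4 − 1 = 80. Prime factorization: 80 = 2^4·5.
f is primitive ⇔ t has order 80 in GF(3)[t]/(f), i.e. t^(80/q) ≠ 1 for each prime q | 80.
t^(40) mod f = 2.
t^(16) mod f = t^3 + 2t + 2.
None equal 1, so t has full order 80; f is primitive.

Yes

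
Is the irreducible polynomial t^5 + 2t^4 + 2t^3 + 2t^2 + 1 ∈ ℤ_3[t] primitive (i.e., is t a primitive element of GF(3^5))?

Write f(t) = t^5 + 2t^4 + 2t^3 + 2t^2 + 1.
|GF(3^5)^×| = 3^5 − 1 = 242. Prime factorization: 242 = 2·11^2.
f is primitive ⇔ t has order 242 in GF(3)[t]/(f), i.e. t^(242/q) ≠ 1 for each prime q | 242.
t^(121) mod f = 2.
t^(22) mod f = 1
Since t^(22) = 1, the order of t divides 22 < 242; not primitive.

No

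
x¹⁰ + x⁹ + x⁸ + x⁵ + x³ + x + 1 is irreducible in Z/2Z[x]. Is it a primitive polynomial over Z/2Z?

Write f(x) = x¹⁰ + x⁹ + x⁸ + x⁵ + x³ + x + 1.
|GF(2^10)^×| = 2^10 − 1 = 1023. Prime factorization: 1023 = 3·11·31.
f is primitive ⇔ x has order 1023 in GF(2)[x]/(f), i.e. x^(1023/q) ≠ 1 for each prime q | 1023.
x^(341) mod f = x⁹ + x⁷ + x⁶ + x³ + x².
x^(93) mod f = 1
x^(33) mod f = x⁹ + x⁶ + x³ + 1.
Since x^(93) = 1, the order of x divides 93 < 1023; not primitive.

No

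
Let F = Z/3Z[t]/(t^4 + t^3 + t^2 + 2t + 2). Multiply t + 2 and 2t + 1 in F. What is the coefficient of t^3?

0

Multiply in Z/3Z[t]: (t + 2)·(2t + 1) = 2t^2 + 2t + 2.
Reduced: 2t^2 + 2t + 2.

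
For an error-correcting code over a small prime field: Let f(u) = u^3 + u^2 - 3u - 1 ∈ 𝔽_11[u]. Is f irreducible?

Check each element of 𝔽_11 for a root: f(0)=10, f(1)=9, f(2)=5, f(3)=4, f(4)=1, f(5)=2, f(6)=2, f(7)=7, f(8)=1, f(9)=1, f(10)=2.
No roots. A degree-3 polynomial over a field with no linear factor is irreducible.

Yes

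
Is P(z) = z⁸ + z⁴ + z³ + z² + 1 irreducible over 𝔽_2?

Check for roots in 𝔽_2: P(0) = 1; P(1) = 1.
No roots, so no linear factors.
Monic irreducibles of degree 2 over GF(2): z² + z + 1.
None of them divide P (all give nonzero remainder).
Monic irreducibles of degree 3 over GF(2): z³ + z + 1, z³ + z² + 1.
None of them divide P (all give nonzero remainder).
Monic irreducibles of degree 4 over GF(2): z⁴ + z + 1, z⁴ + z³ + 1, z⁴ + z³ + z² + z + 1.
None of them divide P (all give nonzero remainder).
No irreducible factor of degree ≤ 4 exists, so P is irreducible over GF(2).

Yes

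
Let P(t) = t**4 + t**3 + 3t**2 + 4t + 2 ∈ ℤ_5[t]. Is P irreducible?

Yes

Check for roots in ℤ_5: P(0) = 2; P(1) = 1; P(2) = 1; P(3) = 4; P(4) = 1.
No roots, so no linear factors.
Degree-2 irreducible divisors: test the 10 monic irreducibles of degree 2 over GF(5).
None of them divide P (all give nonzero remainder).
No irreducible factor of degree ≤ 2 exists, so P is irreducible over GF(5).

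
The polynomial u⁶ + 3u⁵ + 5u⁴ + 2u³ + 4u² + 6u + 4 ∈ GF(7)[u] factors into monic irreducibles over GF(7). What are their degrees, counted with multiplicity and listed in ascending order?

3, 3

Write h(u) = u⁶ + 3u⁵ + 5u⁴ + 2u³ + 4u² + 6u + 4.
Complete factorization: h(u) = (u³ + u² + 4u + 6)·(u³ + 2u² + 6u + 3).
Factor degrees with multiplicity: 3 + 3 = 6.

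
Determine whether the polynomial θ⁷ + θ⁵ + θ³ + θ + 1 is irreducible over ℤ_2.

Yes

Write f(θ) = θ⁷ + θ⁵ + θ³ + θ + 1.
Check for roots in ℤ_2: f(0) = 1; f(1) = 1.
No roots, so no linear factors.
Monic irreducibles of degree 2 over GF(2): θ² + θ + 1.
None of them divide f (all give nonzero remainder).
Monic irreducibles of degree 3 over GF(2): θ³ + θ + 1, θ³ + θ² + 1.
None of them divide f (all give nonzero remainder).
No irreducible factor of degree ≤ 3 exists, so f is irreducible over GF(2).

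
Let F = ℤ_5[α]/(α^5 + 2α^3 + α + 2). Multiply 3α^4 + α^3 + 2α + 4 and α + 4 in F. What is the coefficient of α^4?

Multiply in ℤ_5[α]: (3α^4 + α^3 + 2α + 4)·(α + 4) = 3α^5 + 3α^4 + 4α^3 + 2α^2 + 2α + 1.
Reduce using α^5 ≡ 3α^3 + 4α + 3 (mod α^5 + 2α^3 + α + 2).
Reduced: 3α^4 + 3α^3 + 2α^2 + 4α.

3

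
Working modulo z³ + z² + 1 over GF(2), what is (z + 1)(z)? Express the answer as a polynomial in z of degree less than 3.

z^2 + z

Multiply in GF(2)[z]: (z + 1)·(z) = z² + z.
Reduced: z² + z.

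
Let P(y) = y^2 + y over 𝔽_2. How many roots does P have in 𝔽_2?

2

Evaluate at each of the 2 elements of 𝔽_2:
P(0) = 0 → root; P(1) = 0 → root.
Roots: {0, 1}.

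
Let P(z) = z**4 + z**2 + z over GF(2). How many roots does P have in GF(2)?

Evaluate at each of the 2 elements of GF(2):
P(0) = 0 → root; P(1) = 1.
Roots: {0}.

1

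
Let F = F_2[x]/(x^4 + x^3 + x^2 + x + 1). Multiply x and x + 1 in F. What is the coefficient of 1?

0

Multiply in F_2[x]: (x)·(x + 1) = x^2 + x.
Reduced: x^2 + x.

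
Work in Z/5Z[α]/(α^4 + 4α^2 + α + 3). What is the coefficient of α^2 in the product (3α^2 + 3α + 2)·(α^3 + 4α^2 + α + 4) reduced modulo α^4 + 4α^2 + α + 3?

Multiply in Z/5Z[α]: (3α^2 + 3α + 2)·(α^3 + 4α^2 + α + 4) = 3α^5 + 2α^3 + 3α^2 + 4α + 3.
Reduce using α^4 ≡ α^2 + 4α + 2 (mod α^4 + 4α^2 + α + 3).
Reduced: 3.

0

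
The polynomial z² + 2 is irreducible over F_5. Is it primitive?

No

Write f(z) = z² + 2.
|GF(5^2)^×| = 5^2 − 1 = 24. Prime factorization: 24 = 2^3·3.
f is primitive ⇔ z has order 24 in GF(5)[z]/(f), i.e. z^(24/q) ≠ 1 for each prime q | 24.
z^(12) mod f = 4.
z^(8) mod f = 1
Since z^(8) = 1, the order of z divides 8 < 24; not primitive.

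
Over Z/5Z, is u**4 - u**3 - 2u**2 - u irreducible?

No

Write g(u) = u**4 - u**3 - 2u**2 - u.
Check for roots in Z/5Z: g(0) = 0 → root; g(1) = 2; g(2) = 3; g(3) = 3; g(4) = 1.
g(0) = 0, so (u) divides g(u); g is reducible.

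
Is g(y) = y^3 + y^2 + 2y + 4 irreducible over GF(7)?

Yes

Check for roots in GF(7): g(0) = 4; g(1) = 1; g(2) = 6; g(3) = 4; g(4) = 1; g(5) = 3; g(6) = 2.
No roots. A degree-3 polynomial over a field with no linear factor is irreducible.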